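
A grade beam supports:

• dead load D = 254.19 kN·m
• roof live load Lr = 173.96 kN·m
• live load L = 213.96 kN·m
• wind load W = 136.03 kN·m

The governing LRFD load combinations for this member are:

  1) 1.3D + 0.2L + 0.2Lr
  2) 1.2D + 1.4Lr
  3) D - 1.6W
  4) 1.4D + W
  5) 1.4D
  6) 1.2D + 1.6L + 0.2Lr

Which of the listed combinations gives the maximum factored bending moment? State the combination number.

Combination 6

1) 1.3(254.19) + 0.2(213.96) + 0.2(173.96) = 330.45 + 42.79 + 34.79 = 408.03
2) 1.2(254.19) + 1.4(173.96) = 305.03 + 243.54 = 548.57
3) 1.0(254.19) - 1.6(136.03) = 254.19 - 217.65 = 36.54
4) 1.4(254.19) + 1.0(136.03) = 355.87 + 136.03 = 491.90
5) 1.4(254.19) = 355.87
6) 1.2(254.19) + 1.6(213.96) + 0.2(173.96) = 305.03 + 342.34 + 34.79 = 682.16
The largest value is 682.16 kN·m from combination 6.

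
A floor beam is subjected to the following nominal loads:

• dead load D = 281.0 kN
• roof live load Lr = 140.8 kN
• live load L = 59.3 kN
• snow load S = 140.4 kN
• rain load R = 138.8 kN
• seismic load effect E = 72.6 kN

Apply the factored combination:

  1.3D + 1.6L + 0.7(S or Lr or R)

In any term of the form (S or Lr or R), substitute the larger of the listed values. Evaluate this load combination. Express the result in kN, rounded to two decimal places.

(S or Lr or R) → Lr = 140.8 kN.
1.3(281.0) + 1.6(59.3) + 0.7(140.8) = 365.30 + 94.88 + 98.56 = 558.74
V_u = 558.74 kN.

558.74 kN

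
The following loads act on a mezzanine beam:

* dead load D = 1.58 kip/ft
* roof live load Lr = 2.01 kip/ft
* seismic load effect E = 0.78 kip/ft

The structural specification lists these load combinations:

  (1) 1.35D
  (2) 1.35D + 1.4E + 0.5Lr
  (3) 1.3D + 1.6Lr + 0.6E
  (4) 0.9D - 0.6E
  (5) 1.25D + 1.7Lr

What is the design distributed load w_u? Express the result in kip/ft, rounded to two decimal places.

(1) 1.35(1.58) = 2.13
(2) 1.35(1.58) + 1.4(0.78) + 0.5(2.01) = 2.13 + 1.09 + 1.01 = 4.23
(3) 1.3(1.58) + 1.6(2.01) + 0.6(0.78) = 2.05 + 3.22 + 0.47 = 5.74
(4) 0.9(1.58) - 0.6(0.78) = 1.42 - 0.47 = 0.95
(5) 1.25(1.58) + 1.7(2.01) = 5.39
The controlling combination is 3, giving 5.74 kip/ft.

5.74 kip/ft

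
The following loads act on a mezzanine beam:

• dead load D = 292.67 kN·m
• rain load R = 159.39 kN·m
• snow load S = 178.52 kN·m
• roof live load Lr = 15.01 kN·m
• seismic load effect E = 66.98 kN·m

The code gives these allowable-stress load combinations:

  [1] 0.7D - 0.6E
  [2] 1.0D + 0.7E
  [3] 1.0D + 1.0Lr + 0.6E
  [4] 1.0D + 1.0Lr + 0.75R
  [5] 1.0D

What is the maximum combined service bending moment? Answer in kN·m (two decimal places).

[1] 0.7(292.67) - 0.6(66.98) = 204.87 - 40.19 = 164.68
[2] 1.0(292.67) + 0.7(66.98) = 292.67 + 46.89 = 339.56
[3] 1.0(292.67) + 1.0(15.01) + 0.6(66.98) = 292.67 + 15.01 + 40.19 = 347.87
[4] 1.0(292.67) + 1.0(15.01) + 0.75(159.39) = 292.67 + 15.01 + 119.54 = 427.22
[5] 1.0(292.67) = 292.67
Combination 4 governs: M = 427.22 kN·m.

427.22 kN·m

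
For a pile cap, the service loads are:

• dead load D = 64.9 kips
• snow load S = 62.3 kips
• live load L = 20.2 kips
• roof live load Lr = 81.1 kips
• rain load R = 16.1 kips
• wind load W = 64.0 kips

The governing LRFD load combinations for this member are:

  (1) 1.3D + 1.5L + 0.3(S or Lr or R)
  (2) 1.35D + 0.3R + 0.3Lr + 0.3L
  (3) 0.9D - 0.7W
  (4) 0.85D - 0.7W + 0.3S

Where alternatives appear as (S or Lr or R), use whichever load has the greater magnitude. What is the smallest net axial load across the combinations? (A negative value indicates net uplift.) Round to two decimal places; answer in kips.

(S or Lr or R) → Lr = 81.1 kips.
(1) 1.3(64.9) + 1.5(20.2) + 0.3(81.1) = 84.37 + 30.30 + 24.33 = 139.00
(2) 1.35(64.9) + 0.3(16.1) + 0.3(81.1) + 0.3(20.2) = 87.62 + 4.83 + 24.33 + 6.06 = 122.84
(3) 0.9(64.9) - 0.7(64.0) = 58.41 - 44.80 = 13.61
(4) 0.85(64.9) - 0.7(64.0) + 0.3(62.3) = 55.17 - 44.80 + 18.69 = 29.06
Combination 3 gives the minimum: 13.61 kips.

13.61 kips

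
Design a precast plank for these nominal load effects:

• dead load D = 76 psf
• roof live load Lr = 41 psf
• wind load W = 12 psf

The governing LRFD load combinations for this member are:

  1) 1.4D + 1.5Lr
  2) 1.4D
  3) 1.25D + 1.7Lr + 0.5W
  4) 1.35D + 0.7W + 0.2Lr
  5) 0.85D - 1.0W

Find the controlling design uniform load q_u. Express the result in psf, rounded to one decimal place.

1) 1.4(76) + 1.5(41) = 106.4 + 61.5 = 167.9
2) 1.4(76) = 106.4
3) 1.25(76) + 1.7(41) + 0.5(12) = 95.0 + 69.7 + 6.0 = 170.7
4) 1.35(76) + 0.7(12) + 0.2(41) = 102.6 + 8.4 + 8.2 = 119.2
5) 0.85(76) - 1.0(12) = 64.6 - 12.0 = 52.6
Maximum is from combination 3.

170.7 psf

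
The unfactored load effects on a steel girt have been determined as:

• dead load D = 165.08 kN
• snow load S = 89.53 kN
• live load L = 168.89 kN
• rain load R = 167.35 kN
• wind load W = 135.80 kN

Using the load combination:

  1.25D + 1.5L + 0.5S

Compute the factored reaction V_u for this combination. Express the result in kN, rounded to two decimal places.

1.25(165.08) + 1.5(168.89) + 0.5(89.53) = 504.45
V_u = 504.45 kN.

504.45 kN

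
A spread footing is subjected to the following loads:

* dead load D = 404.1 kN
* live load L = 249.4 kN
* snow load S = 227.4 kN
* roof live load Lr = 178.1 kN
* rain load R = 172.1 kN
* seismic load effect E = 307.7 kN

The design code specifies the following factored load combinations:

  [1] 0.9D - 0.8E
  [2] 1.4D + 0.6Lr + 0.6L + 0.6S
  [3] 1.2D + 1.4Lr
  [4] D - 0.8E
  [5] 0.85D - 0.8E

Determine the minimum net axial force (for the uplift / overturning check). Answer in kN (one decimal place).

97.3 kN

[1] 0.9(404.1) - 0.8(307.7) = 117.5
[2] 1.4(404.1) + 0.6(178.1) + 0.6(249.4) + 0.6(227.4) = 958.7
[3] 1.2(404.1) + 1.4(178.1) = 734.3
[4] 1.0(404.1) - 0.8(307.7) = 157.9
[5] 0.85(404.1) - 0.8(307.7) = 97.3
Combination 5 gives the minimum: 97.3 kN.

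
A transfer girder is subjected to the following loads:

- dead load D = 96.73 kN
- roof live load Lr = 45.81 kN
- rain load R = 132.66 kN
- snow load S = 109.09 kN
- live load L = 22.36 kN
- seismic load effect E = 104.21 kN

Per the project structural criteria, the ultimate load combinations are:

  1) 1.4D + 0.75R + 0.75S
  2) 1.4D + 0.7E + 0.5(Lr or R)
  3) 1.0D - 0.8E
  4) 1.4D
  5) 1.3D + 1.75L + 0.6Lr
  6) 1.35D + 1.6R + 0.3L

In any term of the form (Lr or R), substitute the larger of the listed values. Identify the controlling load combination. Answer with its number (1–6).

Combination 6

(Lr or R) → R = 132.66 kN.
1) 1.4(96.73) + 0.75(132.66) + 0.75(109.09) = 316.73
2) 1.4(96.73) + 0.7(104.21) + 0.5(132.66) = 135.42 + 72.95 + 66.33 = 274.70
3) 1.0(96.73) - 0.8(104.21) = 96.73 - 83.37 = 13.36
4) 1.4(96.73) = 135.42
5) 1.3(96.73) + 1.75(22.36) + 0.6(45.81) = 125.75 + 39.13 + 27.49 = 192.37
6) 1.35(96.73) + 1.6(132.66) + 0.3(22.36) = 349.55
The largest value is 349.55 kN from combination 6.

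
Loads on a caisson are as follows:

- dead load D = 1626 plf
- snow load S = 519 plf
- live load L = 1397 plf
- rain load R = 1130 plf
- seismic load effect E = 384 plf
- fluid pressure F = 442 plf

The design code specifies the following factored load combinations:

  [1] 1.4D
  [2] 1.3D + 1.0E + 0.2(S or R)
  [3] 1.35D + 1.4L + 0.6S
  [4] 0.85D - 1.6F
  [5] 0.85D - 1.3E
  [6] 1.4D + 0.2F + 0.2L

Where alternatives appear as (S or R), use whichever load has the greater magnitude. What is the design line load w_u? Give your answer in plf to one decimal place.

(S or R) → R = 1130 plf.
[1] 1.4(1626) = 2276.4
[2] 1.3(1626) + 1.0(384) + 0.2(1130) = 2723.8
[3] 1.35(1626) + 1.4(1397) + 0.6(519) = 4462.3
[4] 0.85(1626) - 1.6(442) = 674.9
[5] 0.85(1626) - 1.3(384) = 882.9
[6] 1.4(1626) + 0.2(442) + 0.2(1397) = 2644.2
Maximum is from combination 3.

4462.3 plf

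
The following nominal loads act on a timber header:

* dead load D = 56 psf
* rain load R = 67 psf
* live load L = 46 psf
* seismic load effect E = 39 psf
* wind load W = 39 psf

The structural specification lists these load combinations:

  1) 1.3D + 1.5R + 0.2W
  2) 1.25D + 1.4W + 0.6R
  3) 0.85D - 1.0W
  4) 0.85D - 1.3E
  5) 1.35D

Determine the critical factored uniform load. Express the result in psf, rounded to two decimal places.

1) 1.3(56) + 1.5(67) + 0.2(39) = 72.80 + 100.50 + 7.80 = 181.10
2) 1.25(56) + 1.4(39) + 0.6(67) = 70.00 + 54.60 + 40.20 = 164.80
3) 0.85(56) - 1.0(39) = 47.60 - 39.00 = 8.60
4) 0.85(56) - 1.3(39) = 47.60 - 50.70 = -3.10
5) 1.35(56) = 75.60
The controlling combination is 1, giving 181.10 psf.

181.10 psf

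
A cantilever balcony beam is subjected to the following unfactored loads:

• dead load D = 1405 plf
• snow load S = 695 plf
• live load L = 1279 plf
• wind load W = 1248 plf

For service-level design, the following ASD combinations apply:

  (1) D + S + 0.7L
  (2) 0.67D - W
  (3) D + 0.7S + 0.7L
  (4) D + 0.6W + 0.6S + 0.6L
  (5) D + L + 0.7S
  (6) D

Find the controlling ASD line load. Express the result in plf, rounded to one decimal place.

(1) 1.0(1405) + 1.0(695) + 0.7(1279) = 1405.0 + 695.0 + 895.3 = 2995.3
(2) 0.67(1405) - 1.0(1248) = -306.7
(3) 1.0(1405) + 0.7(695) + 0.7(1279) = 1405.0 + 486.5 + 895.3 = 2786.8
(4) 1.0(1405) + 0.6(1248) + 0.6(695) + 0.6(1279) = 1405.0 + 748.8 + 417.0 + 767.4 = 3338.2
(5) 1.0(1405) + 1.0(1279) + 0.7(695) = 1405.0 + 1279.0 + 486.5 = 3170.5
(6) 1.0(1405) = 1405.0
The controlling combination is 4, giving 3338.2 plf.

3338.2 plf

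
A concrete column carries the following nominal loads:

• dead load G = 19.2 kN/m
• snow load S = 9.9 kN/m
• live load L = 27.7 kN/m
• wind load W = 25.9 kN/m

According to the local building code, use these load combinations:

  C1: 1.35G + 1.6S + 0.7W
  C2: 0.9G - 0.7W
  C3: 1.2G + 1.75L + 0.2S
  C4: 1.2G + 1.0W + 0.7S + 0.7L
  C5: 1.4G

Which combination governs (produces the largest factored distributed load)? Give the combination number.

C1: 1.35(19.2) + 1.6(9.9) + 0.7(25.9) = 25.92 + 15.84 + 18.13 = 59.89
C2: 0.9(19.2) - 0.7(25.9) = 17.28 - 18.13 = -0.85
C3: 1.2(19.2) + 1.75(27.7) + 0.2(9.9) = 23.04 + 48.48 + 1.98 = 73.50
C4: 1.2(19.2) + 1.0(25.9) + 0.7(9.9) + 0.7(27.7) = 23.04 + 25.90 + 6.93 + 19.39 = 75.26
C5: 1.4(19.2) = 26.88
The largest value is 75.26 kN/m from combination 4.

Combination 4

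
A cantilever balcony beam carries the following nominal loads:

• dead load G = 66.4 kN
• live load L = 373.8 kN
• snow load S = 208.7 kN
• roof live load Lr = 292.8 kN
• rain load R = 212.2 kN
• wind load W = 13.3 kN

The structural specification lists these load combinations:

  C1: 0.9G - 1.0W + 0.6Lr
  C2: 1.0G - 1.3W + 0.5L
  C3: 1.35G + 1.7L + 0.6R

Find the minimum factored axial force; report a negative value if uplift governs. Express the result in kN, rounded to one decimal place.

222.1 kN

C1: 0.9(66.4) - 1.0(13.3) + 0.6(292.8) = 222.1
C2: 1.0(66.4) - 1.3(13.3) + 0.5(373.8) = 236.0
C3: 1.35(66.4) + 1.7(373.8) + 0.6(212.2) = 852.4
Combination 1 gives the minimum: 222.1 kN.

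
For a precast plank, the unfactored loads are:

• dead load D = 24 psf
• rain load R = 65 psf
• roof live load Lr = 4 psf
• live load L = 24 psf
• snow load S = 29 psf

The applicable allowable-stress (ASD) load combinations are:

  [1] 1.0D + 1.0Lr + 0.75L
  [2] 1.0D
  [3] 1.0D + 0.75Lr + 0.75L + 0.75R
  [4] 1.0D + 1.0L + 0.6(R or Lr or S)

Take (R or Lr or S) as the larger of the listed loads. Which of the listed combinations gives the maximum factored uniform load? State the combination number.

(R or Lr or S) → R = 65 psf.
[1] 1.0(24) + 1.0(4) + 0.75(24) = 24.00 + 4.00 + 18.00 = 46.00
[2] 1.0(24) = 24.00
[3] 1.0(24) + 0.75(4) + 0.75(24) + 0.75(65) = 24.00 + 3.00 + 18.00 + 48.75 = 93.75
[4] 1.0(24) + 1.0(24) + 0.6(65) = 24.00 + 24.00 + 39.00 = 87.00
The largest value is 93.75 psf from combination 3.

Combination 3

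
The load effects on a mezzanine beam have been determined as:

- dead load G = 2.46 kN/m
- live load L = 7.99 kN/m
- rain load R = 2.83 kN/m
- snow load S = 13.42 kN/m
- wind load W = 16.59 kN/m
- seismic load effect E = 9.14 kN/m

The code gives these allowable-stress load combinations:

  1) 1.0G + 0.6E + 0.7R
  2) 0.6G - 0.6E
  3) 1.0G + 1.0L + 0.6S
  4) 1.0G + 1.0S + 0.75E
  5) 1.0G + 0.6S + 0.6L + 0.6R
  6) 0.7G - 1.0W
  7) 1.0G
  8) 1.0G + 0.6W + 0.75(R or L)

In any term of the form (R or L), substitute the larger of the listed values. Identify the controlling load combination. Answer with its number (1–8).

Combination 4

(R or L) → L = 7.99 kN/m.
1) 1.0(2.46) + 0.6(9.14) + 0.7(2.83) = 9.93
2) 0.6(2.46) - 0.6(9.14) = -4.01
3) 1.0(2.46) + 1.0(7.99) + 0.6(13.42) = 2.46 + 7.99 + 8.05 = 18.50
4) 1.0(2.46) + 1.0(13.42) + 0.75(9.14) = 2.46 + 13.42 + 6.86 = 22.74
5) 1.0(2.46) + 0.6(13.42) + 0.6(7.99) + 0.6(2.83) = 2.46 + 8.05 + 4.79 + 1.70 = 17.00
6) 0.7(2.46) - 1.0(16.59) = 1.72 - 16.59 = -14.87
7) 1.0(2.46) = 2.46
8) 1.0(2.46) + 0.6(16.59) + 0.75(7.99) = 18.41
The largest value is 22.74 kN/m from combination 4.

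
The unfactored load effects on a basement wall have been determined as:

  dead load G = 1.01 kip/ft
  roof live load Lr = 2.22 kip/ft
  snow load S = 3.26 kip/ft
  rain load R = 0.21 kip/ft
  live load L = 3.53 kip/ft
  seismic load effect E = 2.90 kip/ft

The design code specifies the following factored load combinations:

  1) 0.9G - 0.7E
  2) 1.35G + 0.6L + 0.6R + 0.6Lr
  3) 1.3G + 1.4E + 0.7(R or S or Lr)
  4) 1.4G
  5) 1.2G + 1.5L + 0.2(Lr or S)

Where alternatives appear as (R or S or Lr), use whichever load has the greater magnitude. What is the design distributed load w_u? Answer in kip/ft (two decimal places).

7.66 kip/ft

(R or S or Lr) → S = 3.26 kip/ft; (Lr or S) → S = 3.26 kip/ft.
1) 0.9(1.01) - 0.7(2.90) = 0.91 - 2.03 = -1.12
2) 1.35(1.01) + 0.6(3.53) + 0.6(0.21) + 0.6(2.22) = 1.36 + 2.12 + 0.13 + 1.33 = 4.94
3) 1.3(1.01) + 1.4(2.90) + 0.7(3.26) = 7.66
4) 1.4(1.01) = 1.41
5) 1.2(1.01) + 1.5(3.53) + 0.2(3.26) = 1.21 + 5.30 + 0.65 = 7.16
The controlling combination is 3, giving 7.66 kip/ft.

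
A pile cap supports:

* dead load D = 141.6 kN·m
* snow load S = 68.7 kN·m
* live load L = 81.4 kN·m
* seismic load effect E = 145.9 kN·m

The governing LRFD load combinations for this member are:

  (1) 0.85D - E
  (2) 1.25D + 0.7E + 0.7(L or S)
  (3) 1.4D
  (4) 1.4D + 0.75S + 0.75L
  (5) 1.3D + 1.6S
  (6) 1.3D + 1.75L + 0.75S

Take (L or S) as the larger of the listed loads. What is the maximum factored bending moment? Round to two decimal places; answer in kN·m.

378.06 kN·m

(L or S) → L = 81.4 kN·m.
(1) 0.85(141.6) - 1.0(145.9) = 120.36 - 145.90 = -25.54
(2) 1.25(141.6) + 0.7(145.9) + 0.7(81.4) = 177.00 + 102.13 + 56.98 = 336.11
(3) 1.4(141.6) = 198.24
(4) 1.4(141.6) + 0.75(68.7) + 0.75(81.4) = 198.24 + 51.53 + 61.05 = 310.82
(5) 1.3(141.6) + 1.6(68.7) = 184.08 + 109.92 = 294.00
(6) 1.3(141.6) + 1.75(81.4) + 0.75(68.7) = 184.08 + 142.45 + 51.53 = 378.06
The controlling combination is 6, giving 378.06 kN·m.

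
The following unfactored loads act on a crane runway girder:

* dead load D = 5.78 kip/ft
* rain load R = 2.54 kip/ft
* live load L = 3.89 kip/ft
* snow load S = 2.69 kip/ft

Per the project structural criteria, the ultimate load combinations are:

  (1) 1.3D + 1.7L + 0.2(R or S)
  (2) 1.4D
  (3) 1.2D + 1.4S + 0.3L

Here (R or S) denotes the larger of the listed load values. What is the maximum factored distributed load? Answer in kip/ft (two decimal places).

(R or S) → S = 2.69 kip/ft.
(1) 1.3(5.78) + 1.7(3.89) + 0.2(2.69) = 14.67
(2) 1.4(5.78) = 8.09
(3) 1.2(5.78) + 1.4(2.69) + 0.3(3.89) = 11.87
Maximum is from combination 1.

14.67 kip/ft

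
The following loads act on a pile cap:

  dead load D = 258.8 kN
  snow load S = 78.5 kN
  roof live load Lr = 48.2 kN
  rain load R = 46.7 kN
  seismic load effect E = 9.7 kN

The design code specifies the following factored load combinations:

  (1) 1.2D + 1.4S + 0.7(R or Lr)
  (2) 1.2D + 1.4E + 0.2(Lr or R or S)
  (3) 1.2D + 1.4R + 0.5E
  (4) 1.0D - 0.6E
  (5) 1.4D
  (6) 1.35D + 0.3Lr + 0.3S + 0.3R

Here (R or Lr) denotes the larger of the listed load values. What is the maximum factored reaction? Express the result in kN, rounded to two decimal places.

454.20 kN

(R or Lr) → Lr = 48.2 kN; (Lr or R or S) → S = 78.5 kN.
(1) 1.2(258.8) + 1.4(78.5) + 0.7(48.2) = 310.56 + 109.90 + 33.74 = 454.20
(2) 1.2(258.8) + 1.4(9.7) + 0.2(78.5) = 310.56 + 13.58 + 15.70 = 339.84
(3) 1.2(258.8) + 1.4(46.7) + 0.5(9.7) = 310.56 + 65.38 + 4.85 = 380.79
(4) 1.0(258.8) - 0.6(9.7) = 258.80 - 5.82 = 252.98
(5) 1.4(258.8) = 362.32
(6) 1.35(258.8) + 0.3(48.2) + 0.3(78.5) + 0.3(46.7) = 349.38 + 14.46 + 23.55 + 14.01 = 401.40
Combination 1 governs: V_u = 454.20 kN.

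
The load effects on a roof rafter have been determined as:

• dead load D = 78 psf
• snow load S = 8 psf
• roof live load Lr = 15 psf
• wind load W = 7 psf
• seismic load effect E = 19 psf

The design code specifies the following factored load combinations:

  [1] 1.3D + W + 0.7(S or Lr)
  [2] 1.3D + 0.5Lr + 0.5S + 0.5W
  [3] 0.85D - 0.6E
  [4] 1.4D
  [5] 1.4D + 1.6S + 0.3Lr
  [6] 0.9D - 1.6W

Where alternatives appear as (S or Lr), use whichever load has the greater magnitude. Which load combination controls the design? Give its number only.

Combination 5

(S or Lr) → Lr = 15 psf.
[1] 1.3(78) + 1.0(7) + 0.7(15) = 101.40 + 7.00 + 10.50 = 118.90
[2] 1.3(78) + 0.5(15) + 0.5(8) + 0.5(7) = 101.40 + 7.50 + 4.00 + 3.50 = 116.40
[3] 0.85(78) - 0.6(19) = 66.30 - 11.40 = 54.90
[4] 1.4(78) = 109.20
[5] 1.4(78) + 1.6(8) + 0.3(15) = 109.20 + 12.80 + 4.50 = 126.50
[6] 0.9(78) - 1.6(7) = 70.20 - 11.20 = 59.00
The largest value is 126.50 psf from combination 5.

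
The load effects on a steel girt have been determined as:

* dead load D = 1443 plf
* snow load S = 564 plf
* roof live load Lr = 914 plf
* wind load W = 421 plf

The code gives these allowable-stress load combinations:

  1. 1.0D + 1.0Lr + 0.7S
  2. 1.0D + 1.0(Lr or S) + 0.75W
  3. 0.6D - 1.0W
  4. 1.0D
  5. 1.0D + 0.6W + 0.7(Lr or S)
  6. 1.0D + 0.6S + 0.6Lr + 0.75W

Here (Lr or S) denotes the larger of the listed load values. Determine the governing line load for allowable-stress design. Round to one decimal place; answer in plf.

2751.8 plf

(Lr or S) → Lr = 914 plf.
1. 1.0(1443) + 1.0(914) + 0.7(564) = 1443.0 + 914.0 + 394.8 = 2751.8
2. 1.0(1443) + 1.0(914) + 0.75(421) = 1443.0 + 914.0 + 315.8 = 2672.8
3. 0.6(1443) - 1.0(421) = 865.8 - 421.0 = 444.8
4. 1.0(1443) = 1443.0
5. 1.0(1443) + 0.6(421) + 0.7(914) = 1443.0 + 252.6 + 639.8 = 2335.4
6. 1.0(1443) + 0.6(564) + 0.6(914) + 0.75(421) = 1443.0 + 338.4 + 548.4 + 315.8 = 2645.6
Combination 1 governs: w = 2751.8 plf.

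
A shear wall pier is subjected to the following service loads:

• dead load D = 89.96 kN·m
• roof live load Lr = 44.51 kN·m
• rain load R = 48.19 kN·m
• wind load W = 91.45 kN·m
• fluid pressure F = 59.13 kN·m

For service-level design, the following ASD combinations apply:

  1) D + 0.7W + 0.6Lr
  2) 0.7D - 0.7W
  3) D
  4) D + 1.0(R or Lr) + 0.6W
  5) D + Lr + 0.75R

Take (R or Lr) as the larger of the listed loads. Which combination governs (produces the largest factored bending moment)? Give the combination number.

Combination 4

(R or Lr) → R = 48.19 kN·m.
1) 1.0(89.96) + 0.7(91.45) + 0.6(44.51) = 180.68
2) 0.7(89.96) - 0.7(91.45) = -1.04
3) 1.0(89.96) = 89.96
4) 1.0(89.96) + 1.0(48.19) + 0.6(91.45) = 193.02
5) 1.0(89.96) + 1.0(44.51) + 0.75(48.19) = 170.61
The largest value is 193.02 kN·m from combination 4.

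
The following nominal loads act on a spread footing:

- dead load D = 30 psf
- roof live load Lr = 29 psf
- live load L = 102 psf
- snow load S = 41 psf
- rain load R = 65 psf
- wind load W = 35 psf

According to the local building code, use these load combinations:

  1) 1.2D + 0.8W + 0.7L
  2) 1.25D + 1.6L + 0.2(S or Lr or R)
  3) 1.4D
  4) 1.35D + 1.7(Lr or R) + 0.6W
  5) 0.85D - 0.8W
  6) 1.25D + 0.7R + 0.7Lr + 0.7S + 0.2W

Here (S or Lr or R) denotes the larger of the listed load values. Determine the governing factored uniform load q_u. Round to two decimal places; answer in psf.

(S or Lr or R) → R = 65 psf; (Lr or R) → R = 65 psf.
1) 1.2(30) + 0.8(35) + 0.7(102) = 36.00 + 28.00 + 71.40 = 135.40
2) 1.25(30) + 1.6(102) + 0.2(65) = 37.50 + 163.20 + 13.00 = 213.70
3) 1.4(30) = 42.00
4) 1.35(30) + 1.7(65) + 0.6(35) = 40.50 + 110.50 + 21.00 = 172.00
5) 0.85(30) - 0.8(35) = 25.50 - 28.00 = -2.50
6) 1.25(30) + 0.7(65) + 0.7(29) + 0.7(41) + 0.2(35) = 37.50 + 45.50 + 20.30 + 28.70 + 7.00 = 139.00
The controlling combination is 2, giving 213.70 psf.

213.70 psf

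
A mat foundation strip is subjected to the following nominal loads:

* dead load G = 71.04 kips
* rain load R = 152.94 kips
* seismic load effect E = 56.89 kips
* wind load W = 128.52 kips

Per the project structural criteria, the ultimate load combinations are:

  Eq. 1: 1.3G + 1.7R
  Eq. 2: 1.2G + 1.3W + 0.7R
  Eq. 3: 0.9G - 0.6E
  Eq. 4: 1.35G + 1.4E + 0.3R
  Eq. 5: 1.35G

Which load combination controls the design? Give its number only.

Combination 2

Eq. 1: 1.3(71.04) + 1.7(152.94) = 92.35 + 260.00 = 352.35
Eq. 2: 1.2(71.04) + 1.3(128.52) + 0.7(152.94) = 359.38
Eq. 3: 0.9(71.04) - 0.6(56.89) = 29.80
Eq. 4: 1.35(71.04) + 1.4(56.89) + 0.3(152.94) = 95.90 + 79.65 + 45.88 = 221.43
Eq. 5: 1.35(71.04) = 95.90
The largest value is 359.38 kips from combination 2.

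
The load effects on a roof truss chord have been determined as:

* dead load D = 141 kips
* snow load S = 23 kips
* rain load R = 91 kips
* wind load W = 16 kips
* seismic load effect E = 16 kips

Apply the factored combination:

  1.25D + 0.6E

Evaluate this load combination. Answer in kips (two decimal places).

1.25(141) + 0.6(16) = 176.25 + 9.60 = 185.85
P_u = 185.85 kips.

185.85 kips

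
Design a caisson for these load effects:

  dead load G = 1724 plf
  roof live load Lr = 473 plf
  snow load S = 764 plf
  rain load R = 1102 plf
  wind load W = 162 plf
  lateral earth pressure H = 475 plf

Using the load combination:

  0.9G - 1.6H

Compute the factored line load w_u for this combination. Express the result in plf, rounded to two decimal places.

0.9(1724) - 1.6(475) = 1551.60 - 760.00 = 791.60
w_u = 791.60 plf.

791.60 plf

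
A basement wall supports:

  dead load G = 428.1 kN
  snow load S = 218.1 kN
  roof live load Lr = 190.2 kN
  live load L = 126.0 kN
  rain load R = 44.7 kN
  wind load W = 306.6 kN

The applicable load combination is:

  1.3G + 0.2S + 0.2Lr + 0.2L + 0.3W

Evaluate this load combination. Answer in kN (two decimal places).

1.3(428.1) + 0.2(218.1) + 0.2(190.2) + 0.2(126.0) + 0.3(306.6) = 755.37
N_u = 755.37 kN.

755.37 kN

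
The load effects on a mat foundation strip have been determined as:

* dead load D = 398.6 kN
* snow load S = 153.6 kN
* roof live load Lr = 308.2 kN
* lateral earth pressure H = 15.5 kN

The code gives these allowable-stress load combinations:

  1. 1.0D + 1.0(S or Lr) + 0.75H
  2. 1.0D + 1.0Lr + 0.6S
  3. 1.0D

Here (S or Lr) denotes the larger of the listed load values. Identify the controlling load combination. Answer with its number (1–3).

Combination 2

(S or Lr) → Lr = 308.2 kN.
1. 1.0(398.6) + 1.0(308.2) + 0.75(15.5) = 718.4
2. 1.0(398.6) + 1.0(308.2) + 0.6(153.6) = 799.0
3. 1.0(398.6) = 398.6
The largest value is 799.0 kN from combination 2.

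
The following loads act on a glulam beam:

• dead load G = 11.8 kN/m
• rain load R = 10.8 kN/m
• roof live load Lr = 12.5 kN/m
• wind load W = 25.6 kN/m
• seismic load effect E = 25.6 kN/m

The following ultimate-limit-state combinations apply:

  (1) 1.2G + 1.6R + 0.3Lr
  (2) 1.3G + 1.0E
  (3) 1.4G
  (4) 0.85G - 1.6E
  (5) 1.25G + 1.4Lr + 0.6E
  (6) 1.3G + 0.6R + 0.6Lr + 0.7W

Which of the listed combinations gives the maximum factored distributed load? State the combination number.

Combination 5

(1) 1.2(11.8) + 1.6(10.8) + 0.3(12.5) = 35.19
(2) 1.3(11.8) + 1.0(25.6) = 40.94
(3) 1.4(11.8) = 16.52
(4) 0.85(11.8) - 1.6(25.6) = -30.93
(5) 1.25(11.8) + 1.4(12.5) + 0.6(25.6) = 47.61
(6) 1.3(11.8) + 0.6(10.8) + 0.6(12.5) + 0.7(25.6) = 47.24
The largest value is 47.61 kN/m from combination 5.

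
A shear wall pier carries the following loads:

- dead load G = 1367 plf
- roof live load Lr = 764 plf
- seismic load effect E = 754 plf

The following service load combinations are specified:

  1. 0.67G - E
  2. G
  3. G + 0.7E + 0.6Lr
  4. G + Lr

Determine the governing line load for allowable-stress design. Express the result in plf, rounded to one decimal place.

1. 0.67(1367) - 1.0(754) = 915.9 - 754.0 = 161.9
2. 1.0(1367) = 1367.0
3. 1.0(1367) + 0.7(754) + 0.6(764) = 1367.0 + 527.8 + 458.4 = 2353.2
4. 1.0(1367) + 1.0(764) = 1367.0 + 764.0 = 2131.0
Combination 3 governs: w = 2353.2 plf.

2353.2 plf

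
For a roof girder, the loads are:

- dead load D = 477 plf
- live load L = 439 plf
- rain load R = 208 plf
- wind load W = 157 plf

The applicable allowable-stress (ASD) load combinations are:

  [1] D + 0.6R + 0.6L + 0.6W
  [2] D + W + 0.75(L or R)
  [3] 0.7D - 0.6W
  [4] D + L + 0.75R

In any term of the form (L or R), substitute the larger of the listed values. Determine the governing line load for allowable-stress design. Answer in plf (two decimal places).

(L or R) → L = 439 plf.
[1] 1.0(477) + 0.6(208) + 0.6(439) + 0.6(157) = 959.40
[2] 1.0(477) + 1.0(157) + 0.75(439) = 963.25
[3] 0.7(477) - 0.6(157) = 239.70
[4] 1.0(477) + 1.0(439) + 0.75(208) = 1072.00
Maximum is from combination 4.

1072.00 plf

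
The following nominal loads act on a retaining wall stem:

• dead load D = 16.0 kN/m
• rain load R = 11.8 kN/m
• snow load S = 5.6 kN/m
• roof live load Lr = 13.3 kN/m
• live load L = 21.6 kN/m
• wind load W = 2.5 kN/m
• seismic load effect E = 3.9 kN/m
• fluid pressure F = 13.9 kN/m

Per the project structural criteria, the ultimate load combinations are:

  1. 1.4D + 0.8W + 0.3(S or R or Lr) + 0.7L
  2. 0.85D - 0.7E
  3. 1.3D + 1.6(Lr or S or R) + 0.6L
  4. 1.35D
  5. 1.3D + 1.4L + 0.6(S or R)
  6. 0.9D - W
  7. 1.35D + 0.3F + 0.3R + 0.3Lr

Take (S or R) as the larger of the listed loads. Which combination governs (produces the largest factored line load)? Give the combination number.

Combination 5

(S or R or Lr) → Lr = 13.3 kN/m; (Lr or S or R) → Lr = 13.3 kN/m; (S or R) → R = 11.8 kN/m.
1. 1.4(16.0) + 0.8(2.5) + 0.3(13.3) + 0.7(21.6) = 43.5
2. 0.85(16.0) - 0.7(3.9) = 10.9
3. 1.3(16.0) + 1.6(13.3) + 0.6(21.6) = 55.0
4. 1.35(16.0) = 21.6
5. 1.3(16.0) + 1.4(21.6) + 0.6(11.8) = 58.1
6. 0.9(16.0) - 1.0(2.5) = 11.9
7. 1.35(16.0) + 0.3(13.9) + 0.3(11.8) + 0.3(13.3) = 33.3
The largest value is 58.1 kN/m from combination 5.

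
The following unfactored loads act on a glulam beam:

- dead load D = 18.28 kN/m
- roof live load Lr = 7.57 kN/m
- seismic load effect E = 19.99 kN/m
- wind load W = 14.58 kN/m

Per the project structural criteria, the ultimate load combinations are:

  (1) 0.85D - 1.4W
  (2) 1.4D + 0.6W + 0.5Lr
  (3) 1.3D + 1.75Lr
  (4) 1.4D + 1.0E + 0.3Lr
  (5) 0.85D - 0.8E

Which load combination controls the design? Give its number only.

(1) 0.85(18.28) - 1.4(14.58) = -4.87
(2) 1.4(18.28) + 0.6(14.58) + 0.5(7.57) = 38.13
(3) 1.3(18.28) + 1.75(7.57) = 37.01
(4) 1.4(18.28) + 1.0(19.99) + 0.3(7.57) = 47.85
(5) 0.85(18.28) - 0.8(19.99) = -0.45
The largest value is 47.85 kN/m from combination 4.

Combination 4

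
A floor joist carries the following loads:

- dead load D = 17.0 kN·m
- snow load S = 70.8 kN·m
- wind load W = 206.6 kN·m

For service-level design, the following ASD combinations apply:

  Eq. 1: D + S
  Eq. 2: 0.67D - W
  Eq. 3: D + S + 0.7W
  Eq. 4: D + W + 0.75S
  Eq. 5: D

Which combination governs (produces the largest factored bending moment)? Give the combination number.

Combination 4

Eq. 1: 1.0(17.0) + 1.0(70.8) = 87.8
Eq. 2: 0.67(17.0) - 1.0(206.6) = -195.2
Eq. 3: 1.0(17.0) + 1.0(70.8) + 0.7(206.6) = 232.4
Eq. 4: 1.0(17.0) + 1.0(206.6) + 0.75(70.8) = 276.7
Eq. 5: 1.0(17.0) = 17.0
The largest value is 276.7 kN·m from combination 4.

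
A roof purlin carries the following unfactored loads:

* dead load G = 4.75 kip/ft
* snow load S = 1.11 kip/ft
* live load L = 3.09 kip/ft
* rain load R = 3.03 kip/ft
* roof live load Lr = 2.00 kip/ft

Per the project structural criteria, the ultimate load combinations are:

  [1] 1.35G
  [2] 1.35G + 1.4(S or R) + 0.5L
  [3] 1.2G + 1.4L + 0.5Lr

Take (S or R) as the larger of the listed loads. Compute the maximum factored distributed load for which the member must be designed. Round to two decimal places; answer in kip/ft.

(S or R) → R = 3.03 kip/ft.
[1] 1.35(4.75) = 6.41
[2] 1.35(4.75) + 1.4(3.03) + 0.5(3.09) = 6.41 + 4.24 + 1.55 = 12.20
[3] 1.2(4.75) + 1.4(3.09) + 0.5(2.00) = 5.70 + 4.33 + 1.00 = 11.03
The controlling combination is 2, giving 12.20 kip/ft.

12.20 kip/ft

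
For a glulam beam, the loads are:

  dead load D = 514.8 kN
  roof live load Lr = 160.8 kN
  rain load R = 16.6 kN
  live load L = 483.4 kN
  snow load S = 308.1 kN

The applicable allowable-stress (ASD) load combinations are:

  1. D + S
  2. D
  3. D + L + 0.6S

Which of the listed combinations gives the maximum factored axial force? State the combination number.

1. 1.0(514.8) + 1.0(308.1) = 822.90
2. 1.0(514.8) = 514.80
3. 1.0(514.8) + 1.0(483.4) + 0.6(308.1) = 1183.06
The largest value is 1183.06 kN from combination 3.

Combination 3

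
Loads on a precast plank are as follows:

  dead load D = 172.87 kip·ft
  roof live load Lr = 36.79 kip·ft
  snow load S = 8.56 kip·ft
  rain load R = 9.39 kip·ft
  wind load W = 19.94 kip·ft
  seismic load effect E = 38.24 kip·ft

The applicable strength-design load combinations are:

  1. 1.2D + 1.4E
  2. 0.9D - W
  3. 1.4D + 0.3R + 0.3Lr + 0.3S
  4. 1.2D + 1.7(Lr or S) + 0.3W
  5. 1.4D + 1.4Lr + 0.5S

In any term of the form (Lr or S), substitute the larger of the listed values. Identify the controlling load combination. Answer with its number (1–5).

(Lr or S) → Lr = 36.79 kip·ft.
1. 1.2(172.87) + 1.4(38.24) = 260.98
2. 0.9(172.87) - 1.0(19.94) = 135.64
3. 1.4(172.87) + 0.3(9.39) + 0.3(36.79) + 0.3(8.56) = 258.44
4. 1.2(172.87) + 1.7(36.79) + 0.3(19.94) = 275.97
5. 1.4(172.87) + 1.4(36.79) + 0.5(8.56) = 297.80
The largest value is 297.80 kip·ft from combination 5.

Combination 5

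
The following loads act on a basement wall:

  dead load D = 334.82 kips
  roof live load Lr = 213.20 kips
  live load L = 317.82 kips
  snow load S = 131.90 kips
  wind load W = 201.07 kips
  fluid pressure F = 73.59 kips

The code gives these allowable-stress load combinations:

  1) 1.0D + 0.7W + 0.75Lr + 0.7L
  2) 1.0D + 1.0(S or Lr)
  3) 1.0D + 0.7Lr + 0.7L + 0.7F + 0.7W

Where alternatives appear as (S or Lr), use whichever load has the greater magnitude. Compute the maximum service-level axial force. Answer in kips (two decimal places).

(S or Lr) → Lr = 213.20 kips.
1) 1.0(334.82) + 0.7(201.07) + 0.75(213.20) + 0.7(317.82) = 857.94
2) 1.0(334.82) + 1.0(213.20) = 548.02
3) 1.0(334.82) + 0.7(213.20) + 0.7(317.82) + 0.7(73.59) + 0.7(201.07) = 898.80
The controlling combination is 3, giving 898.80 kips.

898.80 kips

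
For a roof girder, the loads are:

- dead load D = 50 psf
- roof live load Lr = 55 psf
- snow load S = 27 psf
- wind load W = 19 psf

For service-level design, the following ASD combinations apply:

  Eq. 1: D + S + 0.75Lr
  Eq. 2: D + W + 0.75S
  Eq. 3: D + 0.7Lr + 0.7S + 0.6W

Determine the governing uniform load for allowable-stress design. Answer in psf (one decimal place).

118.8 psf

Eq. 1: 1.0(50) + 1.0(27) + 0.75(55) = 50.0 + 27.0 + 41.3 = 118.3
Eq. 2: 1.0(50) + 1.0(19) + 0.75(27) = 50.0 + 19.0 + 20.3 = 89.3
Eq. 3: 1.0(50) + 0.7(55) + 0.7(27) + 0.6(19) = 50.0 + 38.5 + 18.9 + 11.4 = 118.8
Maximum is from combination 3.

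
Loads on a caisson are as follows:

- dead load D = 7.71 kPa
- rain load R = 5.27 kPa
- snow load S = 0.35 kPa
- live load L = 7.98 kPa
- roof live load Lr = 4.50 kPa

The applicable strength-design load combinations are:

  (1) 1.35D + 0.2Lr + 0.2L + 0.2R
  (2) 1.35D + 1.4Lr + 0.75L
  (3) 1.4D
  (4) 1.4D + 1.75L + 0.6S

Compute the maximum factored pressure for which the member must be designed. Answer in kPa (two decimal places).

24.97 kPa

(1) 1.35(7.71) + 0.2(4.50) + 0.2(7.98) + 0.2(5.27) = 13.96
(2) 1.35(7.71) + 1.4(4.50) + 0.75(7.98) = 22.69
(3) 1.4(7.71) = 10.79
(4) 1.4(7.71) + 1.75(7.98) + 0.6(0.35) = 24.97
Combination 4 governs: p_u = 24.97 kPa.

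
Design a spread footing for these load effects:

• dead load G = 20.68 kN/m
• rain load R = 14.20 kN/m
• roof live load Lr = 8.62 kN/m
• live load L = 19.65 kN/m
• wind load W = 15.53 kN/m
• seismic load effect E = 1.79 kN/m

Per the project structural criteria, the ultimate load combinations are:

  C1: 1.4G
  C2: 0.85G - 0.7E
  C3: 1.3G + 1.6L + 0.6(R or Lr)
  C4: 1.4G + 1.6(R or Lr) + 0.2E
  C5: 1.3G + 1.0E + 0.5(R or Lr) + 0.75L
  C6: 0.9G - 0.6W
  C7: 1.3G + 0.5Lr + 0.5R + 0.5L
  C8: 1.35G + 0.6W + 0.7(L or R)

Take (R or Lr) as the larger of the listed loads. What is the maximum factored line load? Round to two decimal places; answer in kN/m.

(R or Lr) → R = 14.20 kN/m; (L or R) → L = 19.65 kN/m.
C1: 1.4(20.68) = 28.95
C2: 0.85(20.68) - 0.7(1.79) = 17.58 - 1.25 = 16.33
C3: 1.3(20.68) + 1.6(19.65) + 0.6(14.20) = 26.88 + 31.44 + 8.52 = 66.84
C4: 1.4(20.68) + 1.6(14.20) + 0.2(1.79) = 28.95 + 22.72 + 0.36 = 52.03
C5: 1.3(20.68) + 1.0(1.79) + 0.5(14.20) + 0.75(19.65) = 26.88 + 1.79 + 7.10 + 14.74 = 50.51
C6: 0.9(20.68) - 0.6(15.53) = 18.61 - 9.32 = 9.29
C7: 1.3(20.68) + 0.5(8.62) + 0.5(14.20) + 0.5(19.65) = 26.88 + 4.31 + 7.10 + 9.83 = 48.12
C8: 1.35(20.68) + 0.6(15.53) + 0.7(19.65) = 50.99
Combination 3 governs: w_u = 66.84 kN/m.

66.84 kN/m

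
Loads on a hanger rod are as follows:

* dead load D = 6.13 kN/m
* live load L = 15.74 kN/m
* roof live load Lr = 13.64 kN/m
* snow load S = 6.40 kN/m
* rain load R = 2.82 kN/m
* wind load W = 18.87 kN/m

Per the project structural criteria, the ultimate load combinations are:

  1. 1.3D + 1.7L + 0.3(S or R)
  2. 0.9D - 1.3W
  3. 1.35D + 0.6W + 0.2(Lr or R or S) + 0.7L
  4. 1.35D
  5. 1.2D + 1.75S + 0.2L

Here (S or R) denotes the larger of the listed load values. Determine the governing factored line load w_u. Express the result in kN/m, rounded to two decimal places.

(S or R) → S = 6.40 kN/m; (Lr or R or S) → Lr = 13.64 kN/m.
1. 1.3(6.13) + 1.7(15.74) + 0.3(6.40) = 7.97 + 26.76 + 1.92 = 36.65
2. 0.9(6.13) - 1.3(18.87) = 5.52 - 24.53 = -19.01
3. 1.35(6.13) + 0.6(18.87) + 0.2(13.64) + 0.7(15.74) = 33.34
4. 1.35(6.13) = 8.28
5. 1.2(6.13) + 1.75(6.40) + 0.2(15.74) = 21.70
Maximum is from combination 1.

36.65 kN/m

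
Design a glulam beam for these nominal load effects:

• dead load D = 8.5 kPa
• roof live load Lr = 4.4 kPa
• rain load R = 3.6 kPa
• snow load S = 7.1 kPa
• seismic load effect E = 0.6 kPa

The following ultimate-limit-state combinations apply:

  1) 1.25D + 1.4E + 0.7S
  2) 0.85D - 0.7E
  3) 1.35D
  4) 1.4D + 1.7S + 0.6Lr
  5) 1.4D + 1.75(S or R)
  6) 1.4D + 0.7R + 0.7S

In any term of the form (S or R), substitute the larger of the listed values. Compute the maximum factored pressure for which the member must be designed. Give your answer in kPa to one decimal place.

26.6 kPa

(S or R) → S = 7.1 kPa.
1) 1.25(8.5) + 1.4(0.6) + 0.7(7.1) = 10.6 + 0.8 + 5.0 = 16.4
2) 0.85(8.5) - 0.7(0.6) = 7.2 - 0.4 = 6.8
3) 1.35(8.5) = 11.5
4) 1.4(8.5) + 1.7(7.1) + 0.6(4.4) = 11.9 + 12.1 + 2.6 = 26.6
5) 1.4(8.5) + 1.75(7.1) = 11.9 + 12.4 = 24.3
6) 1.4(8.5) + 0.7(3.6) + 0.7(7.1) = 11.9 + 2.5 + 5.0 = 19.4
Maximum is from combination 4.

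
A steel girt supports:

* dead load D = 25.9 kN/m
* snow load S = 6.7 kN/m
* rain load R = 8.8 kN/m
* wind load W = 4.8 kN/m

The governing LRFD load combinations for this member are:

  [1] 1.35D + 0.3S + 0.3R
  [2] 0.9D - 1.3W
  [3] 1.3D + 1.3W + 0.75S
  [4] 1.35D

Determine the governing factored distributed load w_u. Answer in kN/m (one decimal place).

[1] 1.35(25.9) + 0.3(6.7) + 0.3(8.8) = 35.0 + 2.0 + 2.6 = 39.6
[2] 0.9(25.9) - 1.3(4.8) = 23.3 - 6.2 = 17.1
[3] 1.3(25.9) + 1.3(4.8) + 0.75(6.7) = 33.7 + 6.2 + 5.0 = 44.9
[4] 1.35(25.9) = 35.0
Maximum is from combination 3.

44.9 kN/m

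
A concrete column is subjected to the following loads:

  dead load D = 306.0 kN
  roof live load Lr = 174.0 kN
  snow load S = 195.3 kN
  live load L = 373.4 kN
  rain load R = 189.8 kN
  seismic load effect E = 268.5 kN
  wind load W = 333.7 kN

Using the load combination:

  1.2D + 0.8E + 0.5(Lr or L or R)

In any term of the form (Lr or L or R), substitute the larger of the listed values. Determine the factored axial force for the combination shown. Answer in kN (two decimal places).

(Lr or L or R) → L = 373.4 kN.
1.2(306.0) + 0.8(268.5) + 0.5(373.4) = 367.20 + 214.80 + 186.70 = 768.70
N_u = 768.70 kN.

768.70 kN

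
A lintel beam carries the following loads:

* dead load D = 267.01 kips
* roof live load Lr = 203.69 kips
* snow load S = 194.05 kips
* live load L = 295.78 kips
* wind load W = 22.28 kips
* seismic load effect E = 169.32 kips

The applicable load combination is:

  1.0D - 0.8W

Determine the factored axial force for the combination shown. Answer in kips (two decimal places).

1.0(267.01) - 0.8(22.28) = 267.01 - 17.82 = 249.19
P_u = 249.19 kips.

249.19 kips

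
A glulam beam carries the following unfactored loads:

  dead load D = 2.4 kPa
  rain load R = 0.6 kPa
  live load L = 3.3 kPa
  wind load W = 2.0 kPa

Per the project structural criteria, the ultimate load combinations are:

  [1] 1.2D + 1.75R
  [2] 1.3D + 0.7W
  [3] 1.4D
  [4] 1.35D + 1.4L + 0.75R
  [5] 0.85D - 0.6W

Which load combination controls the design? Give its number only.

[1] 1.2(2.4) + 1.75(0.6) = 3.9
[2] 1.3(2.4) + 0.7(2.0) = 3.1 + 1.4 = 4.5
[3] 1.4(2.4) = 3.4
[4] 1.35(2.4) + 1.4(3.3) + 0.75(0.6) = 3.2 + 4.6 + 0.5 = 8.3
[5] 0.85(2.4) - 0.6(2.0) = 2.0 - 1.2 = 0.8
The largest value is 8.3 kPa from combination 4.

Combination 4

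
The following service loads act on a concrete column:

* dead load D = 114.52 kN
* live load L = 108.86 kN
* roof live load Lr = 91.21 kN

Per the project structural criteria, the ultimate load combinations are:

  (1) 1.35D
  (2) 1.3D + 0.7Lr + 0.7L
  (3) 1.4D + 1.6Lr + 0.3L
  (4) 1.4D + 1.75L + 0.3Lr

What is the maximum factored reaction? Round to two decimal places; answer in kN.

378.20 kN

(1) 1.35(114.52) = 154.60
(2) 1.3(114.52) + 0.7(91.21) + 0.7(108.86) = 148.88 + 63.85 + 76.20 = 288.93
(3) 1.4(114.52) + 1.6(91.21) + 0.3(108.86) = 338.92
(4) 1.4(114.52) + 1.75(108.86) + 0.3(91.21) = 160.33 + 190.51 + 27.36 = 378.20
Maximum is from combination 4.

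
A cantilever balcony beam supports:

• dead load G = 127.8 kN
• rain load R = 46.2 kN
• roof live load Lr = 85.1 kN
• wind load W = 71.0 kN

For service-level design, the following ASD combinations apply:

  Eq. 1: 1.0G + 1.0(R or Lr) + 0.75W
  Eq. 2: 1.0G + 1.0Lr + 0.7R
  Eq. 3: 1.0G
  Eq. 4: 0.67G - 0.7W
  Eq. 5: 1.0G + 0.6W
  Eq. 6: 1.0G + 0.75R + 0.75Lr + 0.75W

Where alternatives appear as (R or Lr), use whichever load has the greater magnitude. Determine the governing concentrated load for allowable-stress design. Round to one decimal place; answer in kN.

(R or Lr) → Lr = 85.1 kN.
Eq. 1: 1.0(127.8) + 1.0(85.1) + 0.75(71.0) = 127.8 + 85.1 + 53.3 = 266.2
Eq. 2: 1.0(127.8) + 1.0(85.1) + 0.7(46.2) = 127.8 + 85.1 + 32.3 = 245.2
Eq. 3: 1.0(127.8) = 127.8
Eq. 4: 0.67(127.8) - 0.7(71.0) = 85.6 - 49.7 = 35.9
Eq. 5: 1.0(127.8) + 0.6(71.0) = 127.8 + 42.6 = 170.4
Eq. 6: 1.0(127.8) + 0.75(46.2) + 0.75(85.1) + 0.75(71.0) = 279.5
Maximum is from combination 6.

279.5 kN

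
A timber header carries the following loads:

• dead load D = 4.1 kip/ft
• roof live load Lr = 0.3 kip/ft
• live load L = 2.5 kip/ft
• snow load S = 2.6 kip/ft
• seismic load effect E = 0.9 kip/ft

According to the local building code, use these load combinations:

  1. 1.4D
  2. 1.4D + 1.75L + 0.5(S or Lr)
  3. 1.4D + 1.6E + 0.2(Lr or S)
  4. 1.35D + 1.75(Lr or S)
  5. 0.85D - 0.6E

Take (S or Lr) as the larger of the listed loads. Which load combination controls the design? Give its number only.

Combination 2

(S or Lr) → S = 2.6 kip/ft; (Lr or S) → S = 2.6 kip/ft.
1. 1.4(4.1) = 5.74
2. 1.4(4.1) + 1.75(2.5) + 0.5(2.6) = 5.74 + 4.38 + 1.30 = 11.42
3. 1.4(4.1) + 1.6(0.9) + 0.2(2.6) = 5.74 + 1.44 + 0.52 = 7.70
4. 1.35(4.1) + 1.75(2.6) = 5.54 + 4.55 = 10.09
5. 0.85(4.1) - 0.6(0.9) = 3.49 - 0.54 = 2.95
The largest value is 11.42 kip/ft from combination 2.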